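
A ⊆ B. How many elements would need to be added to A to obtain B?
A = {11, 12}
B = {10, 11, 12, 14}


Set A = {11, 12}, |A| = 2
Set B = {10, 11, 12, 14}, |B| = 4
Since A ⊆ B: B \ A = {10, 14}
|B| - |A| = 4 - 2 = 2

2


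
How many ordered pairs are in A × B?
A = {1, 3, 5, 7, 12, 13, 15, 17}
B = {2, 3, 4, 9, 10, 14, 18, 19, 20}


Set A = {1, 3, 5, 7, 12, 13, 15, 17} has 8 elements.
Set B = {2, 3, 4, 9, 10, 14, 18, 19, 20} has 9 elements.
|A × B| = |A| × |B| = 8 × 9 = 72

72


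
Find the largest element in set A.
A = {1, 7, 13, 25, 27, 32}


Set A = {1, 7, 13, 25, 27, 32}
Elements in ascending order: 1, 7, 13, 25, 27, 32
The largest element is 32.

32


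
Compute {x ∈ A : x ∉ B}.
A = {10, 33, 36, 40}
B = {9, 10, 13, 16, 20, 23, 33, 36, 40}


Set A = {10, 33, 36, 40}
Set B = {9, 10, 13, 16, 20, 23, 33, 36, 40}
Check each element of A against B:
10 ∈ B, 33 ∈ B, 36 ∈ B, 40 ∈ B
Elements of A not in B: {}

{}


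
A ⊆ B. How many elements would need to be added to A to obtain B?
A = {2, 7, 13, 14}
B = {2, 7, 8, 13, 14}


Set A = {2, 7, 13, 14}, |A| = 4
Set B = {2, 7, 8, 13, 14}, |B| = 5
Since A ⊆ B: B \ A = {8}
|B| - |A| = 5 - 4 = 1

1


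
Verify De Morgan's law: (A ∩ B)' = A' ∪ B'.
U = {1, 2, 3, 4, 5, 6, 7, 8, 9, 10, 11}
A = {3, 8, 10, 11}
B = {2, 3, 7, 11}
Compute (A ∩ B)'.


U = {1, 2, 3, 4, 5, 6, 7, 8, 9, 10, 11}
A = {3, 8, 10, 11}, B = {2, 3, 7, 11}
A ∩ B = {3, 11}
(A ∩ B)' = U \ (A ∩ B) = {1, 2, 4, 5, 6, 7, 8, 9, 10}
Verification via A' ∪ B': A' = {1, 2, 4, 5, 6, 7, 9}, B' = {1, 4, 5, 6, 8, 9, 10}
A' ∪ B' = {1, 2, 4, 5, 6, 7, 8, 9, 10} ✓

{1, 2, 4, 5, 6, 7, 8, 9, 10}


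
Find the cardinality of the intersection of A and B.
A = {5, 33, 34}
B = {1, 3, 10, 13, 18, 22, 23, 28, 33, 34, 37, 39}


Set A = {5, 33, 34}
Set B = {1, 3, 10, 13, 18, 22, 23, 28, 33, 34, 37, 39}
A ∩ B = {33, 34}
|A ∩ B| = 2

2


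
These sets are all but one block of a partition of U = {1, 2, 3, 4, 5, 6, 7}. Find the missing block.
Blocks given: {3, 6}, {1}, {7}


U = {1, 2, 3, 4, 5, 6, 7}
Shown blocks: {3, 6}, {1}, {7}
A partition's blocks are pairwise disjoint and cover U, so the missing block = U \ (union of shown blocks).
Union of shown blocks: {1, 3, 6, 7}
Missing block = U \ (union) = {2, 4, 5}

{2, 4, 5}


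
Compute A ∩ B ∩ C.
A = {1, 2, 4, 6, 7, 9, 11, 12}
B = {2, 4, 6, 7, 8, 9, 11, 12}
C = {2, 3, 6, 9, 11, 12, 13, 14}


Set A = {1, 2, 4, 6, 7, 9, 11, 12}
Set B = {2, 4, 6, 7, 8, 9, 11, 12}
Set C = {2, 3, 6, 9, 11, 12, 13, 14}
First, A ∩ B = {2, 4, 6, 7, 9, 11, 12}
Then, (A ∩ B) ∩ C = {2, 6, 9, 11, 12}

{2, 6, 9, 11, 12}


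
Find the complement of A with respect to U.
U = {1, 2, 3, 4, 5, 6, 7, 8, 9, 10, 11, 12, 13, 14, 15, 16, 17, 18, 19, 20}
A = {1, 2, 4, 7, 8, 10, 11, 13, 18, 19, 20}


Universal set U = {1, 2, 3, 4, 5, 6, 7, 8, 9, 10, 11, 12, 13, 14, 15, 16, 17, 18, 19, 20}
Set A = {1, 2, 4, 7, 8, 10, 11, 13, 18, 19, 20}
A' = U \ A = elements in U but not in A
Checking each element of U:
1 (in A, exclude), 2 (in A, exclude), 3 (not in A, include), 4 (in A, exclude), 5 (not in A, include), 6 (not in A, include), 7 (in A, exclude), 8 (in A, exclude), 9 (not in A, include), 10 (in A, exclude), 11 (in A, exclude), 12 (not in A, include), 13 (in A, exclude), 14 (not in A, include), 15 (not in A, include), 16 (not in A, include), 17 (not in A, include), 18 (in A, exclude), 19 (in A, exclude), 20 (in A, exclude)
A' = {3, 5, 6, 9, 12, 14, 15, 16, 17}

{3, 5, 6, 9, 12, 14, 15, 16, 17}


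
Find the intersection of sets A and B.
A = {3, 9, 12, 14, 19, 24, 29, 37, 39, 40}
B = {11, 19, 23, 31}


Set A = {3, 9, 12, 14, 19, 24, 29, 37, 39, 40}
Set B = {11, 19, 23, 31}
A ∩ B includes only elements in both sets.
Check each element of A against B:
3 ✗, 9 ✗, 12 ✗, 14 ✗, 19 ✓, 24 ✗, 29 ✗, 37 ✗, 39 ✗, 40 ✗
A ∩ B = {19}

{19}


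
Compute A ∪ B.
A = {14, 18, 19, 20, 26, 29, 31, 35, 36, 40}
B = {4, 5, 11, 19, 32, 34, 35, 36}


Set A = {14, 18, 19, 20, 26, 29, 31, 35, 36, 40}
Set B = {4, 5, 11, 19, 32, 34, 35, 36}
A ∪ B includes all elements in either set.
Elements from A: {14, 18, 19, 20, 26, 29, 31, 35, 36, 40}
Elements from B not already included: {4, 5, 11, 32, 34}
A ∪ B = {4, 5, 11, 14, 18, 19, 20, 26, 29, 31, 32, 34, 35, 36, 40}

{4, 5, 11, 14, 18, 19, 20, 26, 29, 31, 32, 34, 35, 36, 40}


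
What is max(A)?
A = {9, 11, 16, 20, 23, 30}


Set A = {9, 11, 16, 20, 23, 30}
Elements in ascending order: 9, 11, 16, 20, 23, 30
The largest element is 30.

30


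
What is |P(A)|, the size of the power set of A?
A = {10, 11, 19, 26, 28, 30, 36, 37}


Set A = {10, 11, 19, 26, 28, 30, 36, 37}
|A| = 8
The power set P(A) contains all subsets of A.
|P(A)| = 2^|A| = 2^8 = 256

256


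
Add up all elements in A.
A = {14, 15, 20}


Set A = {14, 15, 20}
Sum = 14 + 15 + 20 = 49

49


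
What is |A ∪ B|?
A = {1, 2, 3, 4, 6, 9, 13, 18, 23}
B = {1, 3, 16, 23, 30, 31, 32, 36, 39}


Set A = {1, 2, 3, 4, 6, 9, 13, 18, 23}, |A| = 9
Set B = {1, 3, 16, 23, 30, 31, 32, 36, 39}, |B| = 9
A ∩ B = {1, 3, 23}, |A ∩ B| = 3
|A ∪ B| = |A| + |B| - |A ∩ B| = 9 + 9 - 3 = 15

15


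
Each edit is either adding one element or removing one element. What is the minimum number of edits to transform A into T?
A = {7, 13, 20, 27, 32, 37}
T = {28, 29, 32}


Set A = {7, 13, 20, 27, 32, 37}
Set T = {28, 29, 32}
Elements to remove from A (in A, not in T): {7, 13, 20, 27, 37} → 5 removals
Elements to add to A (in T, not in A): {28, 29} → 2 additions
Total edits = 5 + 2 = 7

7


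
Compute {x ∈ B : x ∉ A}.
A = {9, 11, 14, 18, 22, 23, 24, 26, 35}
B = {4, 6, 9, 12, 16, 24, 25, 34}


Set A = {9, 11, 14, 18, 22, 23, 24, 26, 35}
Set B = {4, 6, 9, 12, 16, 24, 25, 34}
Check each element of B against A:
4 ∉ A (include), 6 ∉ A (include), 9 ∈ A, 12 ∉ A (include), 16 ∉ A (include), 24 ∈ A, 25 ∉ A (include), 34 ∉ A (include)
Elements of B not in A: {4, 6, 12, 16, 25, 34}

{4, 6, 12, 16, 25, 34}


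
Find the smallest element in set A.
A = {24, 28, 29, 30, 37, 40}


Set A = {24, 28, 29, 30, 37, 40}
Elements in ascending order: 24, 28, 29, 30, 37, 40
The smallest element is 24.

24


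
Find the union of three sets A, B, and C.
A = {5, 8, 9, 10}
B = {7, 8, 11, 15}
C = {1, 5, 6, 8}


Set A = {5, 8, 9, 10}
Set B = {7, 8, 11, 15}
Set C = {1, 5, 6, 8}
First, A ∪ B = {5, 7, 8, 9, 10, 11, 15}
Then, (A ∪ B) ∪ C = {1, 5, 6, 7, 8, 9, 10, 11, 15}

{1, 5, 6, 7, 8, 9, 10, 11, 15}


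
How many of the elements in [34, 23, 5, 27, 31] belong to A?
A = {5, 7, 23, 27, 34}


Set A = {5, 7, 23, 27, 34}
Candidates: [34, 23, 5, 27, 31]
Check each candidate:
34 ∈ A, 23 ∈ A, 5 ∈ A, 27 ∈ A, 31 ∉ A
Count of candidates in A: 4

4


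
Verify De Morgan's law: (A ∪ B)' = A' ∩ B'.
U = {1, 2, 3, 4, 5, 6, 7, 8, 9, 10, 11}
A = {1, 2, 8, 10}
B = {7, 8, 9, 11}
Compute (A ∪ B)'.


U = {1, 2, 3, 4, 5, 6, 7, 8, 9, 10, 11}
A = {1, 2, 8, 10}, B = {7, 8, 9, 11}
A ∪ B = {1, 2, 7, 8, 9, 10, 11}
(A ∪ B)' = U \ (A ∪ B) = {3, 4, 5, 6}
Verification via A' ∩ B': A' = {3, 4, 5, 6, 7, 9, 11}, B' = {1, 2, 3, 4, 5, 6, 10}
A' ∩ B' = {3, 4, 5, 6} ✓

{3, 4, 5, 6}


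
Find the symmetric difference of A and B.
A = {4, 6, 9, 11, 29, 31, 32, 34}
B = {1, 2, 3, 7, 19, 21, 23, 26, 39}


Set A = {4, 6, 9, 11, 29, 31, 32, 34}
Set B = {1, 2, 3, 7, 19, 21, 23, 26, 39}
A △ B = (A \ B) ∪ (B \ A)
Elements in A but not B: {4, 6, 9, 11, 29, 31, 32, 34}
Elements in B but not A: {1, 2, 3, 7, 19, 21, 23, 26, 39}
A △ B = {1, 2, 3, 4, 6, 7, 9, 11, 19, 21, 23, 26, 29, 31, 32, 34, 39}

{1, 2, 3, 4, 6, 7, 9, 11, 19, 21, 23, 26, 29, 31, 32, 34, 39}


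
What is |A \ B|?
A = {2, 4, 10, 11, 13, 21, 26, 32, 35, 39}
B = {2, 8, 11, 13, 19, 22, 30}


Set A = {2, 4, 10, 11, 13, 21, 26, 32, 35, 39}
Set B = {2, 8, 11, 13, 19, 22, 30}
A \ B = {4, 10, 21, 26, 32, 35, 39}
|A \ B| = 7

7


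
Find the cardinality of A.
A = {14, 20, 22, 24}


Set A = {14, 20, 22, 24}
Listing elements: 14, 20, 22, 24
Counting: 4 elements
|A| = 4

4


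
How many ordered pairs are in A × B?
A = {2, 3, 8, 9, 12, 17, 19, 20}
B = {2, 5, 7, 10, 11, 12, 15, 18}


Set A = {2, 3, 8, 9, 12, 17, 19, 20} has 8 elements.
Set B = {2, 5, 7, 10, 11, 12, 15, 18} has 8 elements.
|A × B| = |A| × |B| = 8 × 8 = 64

64


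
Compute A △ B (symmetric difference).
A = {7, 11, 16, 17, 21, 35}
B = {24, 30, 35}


Set A = {7, 11, 16, 17, 21, 35}
Set B = {24, 30, 35}
A △ B = (A \ B) ∪ (B \ A)
Elements in A but not B: {7, 11, 16, 17, 21}
Elements in B but not A: {24, 30}
A △ B = {7, 11, 16, 17, 21, 24, 30}

{7, 11, 16, 17, 21, 24, 30}


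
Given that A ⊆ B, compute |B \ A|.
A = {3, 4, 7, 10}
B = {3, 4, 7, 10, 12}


Set A = {3, 4, 7, 10}, |A| = 4
Set B = {3, 4, 7, 10, 12}, |B| = 5
Since A ⊆ B: B \ A = {12}
|B| - |A| = 5 - 4 = 1

1


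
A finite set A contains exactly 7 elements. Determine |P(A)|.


The set has 7 elements.
The power set contains all possible subsets.
|P(A)| = 2^|A| = 2^7 = 128

128


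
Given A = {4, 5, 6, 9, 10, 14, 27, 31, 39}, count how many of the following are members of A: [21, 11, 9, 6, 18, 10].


Set A = {4, 5, 6, 9, 10, 14, 27, 31, 39}
Candidates: [21, 11, 9, 6, 18, 10]
Check each candidate:
21 ∉ A, 11 ∉ A, 9 ∈ A, 6 ∈ A, 18 ∉ A, 10 ∈ A
Count of candidates in A: 3

3


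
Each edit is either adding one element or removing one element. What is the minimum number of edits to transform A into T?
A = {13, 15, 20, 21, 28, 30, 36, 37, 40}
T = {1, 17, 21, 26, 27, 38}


Set A = {13, 15, 20, 21, 28, 30, 36, 37, 40}
Set T = {1, 17, 21, 26, 27, 38}
Elements to remove from A (in A, not in T): {13, 15, 20, 28, 30, 36, 37, 40} → 8 removals
Elements to add to A (in T, not in A): {1, 17, 26, 27, 38} → 5 additions
Total edits = 8 + 5 = 13

13


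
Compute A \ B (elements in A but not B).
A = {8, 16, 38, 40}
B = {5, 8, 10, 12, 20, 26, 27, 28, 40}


Set A = {8, 16, 38, 40}
Set B = {5, 8, 10, 12, 20, 26, 27, 28, 40}
A \ B includes elements in A that are not in B.
Check each element of A:
8 (in B, remove), 16 (not in B, keep), 38 (not in B, keep), 40 (in B, remove)
A \ B = {16, 38}

{16, 38}


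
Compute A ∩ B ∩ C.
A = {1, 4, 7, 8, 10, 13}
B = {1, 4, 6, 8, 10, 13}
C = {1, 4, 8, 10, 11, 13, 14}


Set A = {1, 4, 7, 8, 10, 13}
Set B = {1, 4, 6, 8, 10, 13}
Set C = {1, 4, 8, 10, 11, 13, 14}
First, A ∩ B = {1, 4, 8, 10, 13}
Then, (A ∩ B) ∩ C = {1, 4, 8, 10, 13}

{1, 4, 8, 10, 13}


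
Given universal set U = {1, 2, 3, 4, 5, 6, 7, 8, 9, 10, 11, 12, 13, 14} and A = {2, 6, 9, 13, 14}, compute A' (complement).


Universal set U = {1, 2, 3, 4, 5, 6, 7, 8, 9, 10, 11, 12, 13, 14}
Set A = {2, 6, 9, 13, 14}
A' = U \ A = elements in U but not in A
Checking each element of U:
1 (not in A, include), 2 (in A, exclude), 3 (not in A, include), 4 (not in A, include), 5 (not in A, include), 6 (in A, exclude), 7 (not in A, include), 8 (not in A, include), 9 (in A, exclude), 10 (not in A, include), 11 (not in A, include), 12 (not in A, include), 13 (in A, exclude), 14 (in A, exclude)
A' = {1, 3, 4, 5, 7, 8, 10, 11, 12}

{1, 3, 4, 5, 7, 8, 10, 11, 12}


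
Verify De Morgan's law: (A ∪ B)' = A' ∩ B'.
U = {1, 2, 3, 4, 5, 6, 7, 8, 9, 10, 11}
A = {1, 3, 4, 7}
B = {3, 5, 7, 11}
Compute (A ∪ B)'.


U = {1, 2, 3, 4, 5, 6, 7, 8, 9, 10, 11}
A = {1, 3, 4, 7}, B = {3, 5, 7, 11}
A ∪ B = {1, 3, 4, 5, 7, 11}
(A ∪ B)' = U \ (A ∪ B) = {2, 6, 8, 9, 10}
Verification via A' ∩ B': A' = {2, 5, 6, 8, 9, 10, 11}, B' = {1, 2, 4, 6, 8, 9, 10}
A' ∩ B' = {2, 6, 8, 9, 10} ✓

{2, 6, 8, 9, 10}


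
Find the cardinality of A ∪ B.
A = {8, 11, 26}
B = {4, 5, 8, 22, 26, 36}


Set A = {8, 11, 26}, |A| = 3
Set B = {4, 5, 8, 22, 26, 36}, |B| = 6
A ∩ B = {8, 26}, |A ∩ B| = 2
|A ∪ B| = |A| + |B| - |A ∩ B| = 3 + 6 - 2 = 7

7


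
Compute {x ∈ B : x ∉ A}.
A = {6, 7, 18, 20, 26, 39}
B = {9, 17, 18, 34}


Set A = {6, 7, 18, 20, 26, 39}
Set B = {9, 17, 18, 34}
Check each element of B against A:
9 ∉ A (include), 17 ∉ A (include), 18 ∈ A, 34 ∉ A (include)
Elements of B not in A: {9, 17, 34}

{9, 17, 34}


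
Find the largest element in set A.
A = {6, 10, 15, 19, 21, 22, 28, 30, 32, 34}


Set A = {6, 10, 15, 19, 21, 22, 28, 30, 32, 34}
Elements in ascending order: 6, 10, 15, 19, 21, 22, 28, 30, 32, 34
The largest element is 34.

34


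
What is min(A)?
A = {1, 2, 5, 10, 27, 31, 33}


Set A = {1, 2, 5, 10, 27, 31, 33}
Elements in ascending order: 1, 2, 5, 10, 27, 31, 33
The smallest element is 1.

1


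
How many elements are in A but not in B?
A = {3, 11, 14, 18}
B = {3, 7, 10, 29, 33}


Set A = {3, 11, 14, 18}
Set B = {3, 7, 10, 29, 33}
A \ B = {11, 14, 18}
|A \ B| = 3

3


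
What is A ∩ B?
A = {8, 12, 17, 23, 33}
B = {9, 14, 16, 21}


Set A = {8, 12, 17, 23, 33}
Set B = {9, 14, 16, 21}
A ∩ B includes only elements in both sets.
Check each element of A against B:
8 ✗, 12 ✗, 17 ✗, 23 ✗, 33 ✗
A ∩ B = {}

{}


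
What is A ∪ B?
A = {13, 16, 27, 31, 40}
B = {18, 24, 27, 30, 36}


Set A = {13, 16, 27, 31, 40}
Set B = {18, 24, 27, 30, 36}
A ∪ B includes all elements in either set.
Elements from A: {13, 16, 27, 31, 40}
Elements from B not already included: {18, 24, 30, 36}
A ∪ B = {13, 16, 18, 24, 27, 30, 31, 36, 40}

{13, 16, 18, 24, 27, 30, 31, 36, 40}


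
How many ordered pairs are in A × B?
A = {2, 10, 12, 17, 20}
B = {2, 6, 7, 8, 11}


Set A = {2, 10, 12, 17, 20} has 5 elements.
Set B = {2, 6, 7, 8, 11} has 5 elements.
|A × B| = |A| × |B| = 5 × 5 = 25

25


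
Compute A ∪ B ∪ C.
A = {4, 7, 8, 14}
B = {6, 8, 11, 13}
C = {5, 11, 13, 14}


Set A = {4, 7, 8, 14}
Set B = {6, 8, 11, 13}
Set C = {5, 11, 13, 14}
First, A ∪ B = {4, 6, 7, 8, 11, 13, 14}
Then, (A ∪ B) ∪ C = {4, 5, 6, 7, 8, 11, 13, 14}

{4, 5, 6, 7, 8, 11, 13, 14}


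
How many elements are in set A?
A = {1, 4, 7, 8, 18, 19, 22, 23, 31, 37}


Set A = {1, 4, 7, 8, 18, 19, 22, 23, 31, 37}
Listing elements: 1, 4, 7, 8, 18, 19, 22, 23, 31, 37
Counting: 10 elements
|A| = 10

10


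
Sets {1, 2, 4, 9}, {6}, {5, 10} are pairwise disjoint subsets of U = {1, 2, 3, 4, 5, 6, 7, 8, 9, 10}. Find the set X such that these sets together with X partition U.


U = {1, 2, 3, 4, 5, 6, 7, 8, 9, 10}
Shown blocks: {1, 2, 4, 9}, {6}, {5, 10}
A partition's blocks are pairwise disjoint and cover U, so the missing block = U \ (union of shown blocks).
Union of shown blocks: {1, 2, 4, 5, 6, 9, 10}
Missing block = U \ (union) = {3, 7, 8}

{3, 7, 8}


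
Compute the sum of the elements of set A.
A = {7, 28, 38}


Set A = {7, 28, 38}
Sum = 7 + 28 + 38 = 73

73


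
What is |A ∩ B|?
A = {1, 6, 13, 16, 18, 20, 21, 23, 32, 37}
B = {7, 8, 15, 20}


Set A = {1, 6, 13, 16, 18, 20, 21, 23, 32, 37}
Set B = {7, 8, 15, 20}
A ∩ B = {20}
|A ∩ B| = 1

1


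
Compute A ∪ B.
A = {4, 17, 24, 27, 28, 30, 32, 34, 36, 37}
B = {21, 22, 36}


Set A = {4, 17, 24, 27, 28, 30, 32, 34, 36, 37}
Set B = {21, 22, 36}
A ∪ B includes all elements in either set.
Elements from A: {4, 17, 24, 27, 28, 30, 32, 34, 36, 37}
Elements from B not already included: {21, 22}
A ∪ B = {4, 17, 21, 22, 24, 27, 28, 30, 32, 34, 36, 37}

{4, 17, 21, 22, 24, 27, 28, 30, 32, 34, 36, 37}


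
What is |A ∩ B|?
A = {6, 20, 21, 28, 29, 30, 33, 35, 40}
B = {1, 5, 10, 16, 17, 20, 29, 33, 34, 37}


Set A = {6, 20, 21, 28, 29, 30, 33, 35, 40}
Set B = {1, 5, 10, 16, 17, 20, 29, 33, 34, 37}
A ∩ B = {20, 29, 33}
|A ∩ B| = 3

3


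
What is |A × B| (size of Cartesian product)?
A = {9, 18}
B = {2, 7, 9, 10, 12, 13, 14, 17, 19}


Set A = {9, 18} has 2 elements.
Set B = {2, 7, 9, 10, 12, 13, 14, 17, 19} has 9 elements.
|A × B| = |A| × |B| = 2 × 9 = 18

18


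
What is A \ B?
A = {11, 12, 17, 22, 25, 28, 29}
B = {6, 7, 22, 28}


Set A = {11, 12, 17, 22, 25, 28, 29}
Set B = {6, 7, 22, 28}
A \ B includes elements in A that are not in B.
Check each element of A:
11 (not in B, keep), 12 (not in B, keep), 17 (not in B, keep), 22 (in B, remove), 25 (not in B, keep), 28 (in B, remove), 29 (not in B, keep)
A \ B = {11, 12, 17, 25, 29}

{11, 12, 17, 25, 29}


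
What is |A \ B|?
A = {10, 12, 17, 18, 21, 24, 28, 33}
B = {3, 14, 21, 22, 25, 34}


Set A = {10, 12, 17, 18, 21, 24, 28, 33}
Set B = {3, 14, 21, 22, 25, 34}
A \ B = {10, 12, 17, 18, 24, 28, 33}
|A \ B| = 7

7


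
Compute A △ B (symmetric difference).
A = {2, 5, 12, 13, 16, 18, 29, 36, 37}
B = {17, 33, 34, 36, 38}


Set A = {2, 5, 12, 13, 16, 18, 29, 36, 37}
Set B = {17, 33, 34, 36, 38}
A △ B = (A \ B) ∪ (B \ A)
Elements in A but not B: {2, 5, 12, 13, 16, 18, 29, 37}
Elements in B but not A: {17, 33, 34, 38}
A △ B = {2, 5, 12, 13, 16, 17, 18, 29, 33, 34, 37, 38}

{2, 5, 12, 13, 16, 17, 18, 29, 33, 34, 37, 38}


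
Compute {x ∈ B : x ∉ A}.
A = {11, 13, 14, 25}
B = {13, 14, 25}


Set A = {11, 13, 14, 25}
Set B = {13, 14, 25}
Check each element of B against A:
13 ∈ A, 14 ∈ A, 25 ∈ A
Elements of B not in A: {}

{}


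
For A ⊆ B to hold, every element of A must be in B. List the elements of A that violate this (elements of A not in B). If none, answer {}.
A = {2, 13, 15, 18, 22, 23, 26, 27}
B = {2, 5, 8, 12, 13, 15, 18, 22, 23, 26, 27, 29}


Set A = {2, 13, 15, 18, 22, 23, 26, 27}
Set B = {2, 5, 8, 12, 13, 15, 18, 22, 23, 26, 27, 29}
Check each element of A against B:
2 ∈ B, 13 ∈ B, 15 ∈ B, 18 ∈ B, 22 ∈ B, 23 ∈ B, 26 ∈ B, 27 ∈ B
Elements of A not in B: {}

{}


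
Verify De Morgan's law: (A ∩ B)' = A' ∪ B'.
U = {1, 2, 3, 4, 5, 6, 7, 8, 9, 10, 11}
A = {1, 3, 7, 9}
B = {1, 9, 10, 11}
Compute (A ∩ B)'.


U = {1, 2, 3, 4, 5, 6, 7, 8, 9, 10, 11}
A = {1, 3, 7, 9}, B = {1, 9, 10, 11}
A ∩ B = {1, 9}
(A ∩ B)' = U \ (A ∩ B) = {2, 3, 4, 5, 6, 7, 8, 10, 11}
Verification via A' ∪ B': A' = {2, 4, 5, 6, 8, 10, 11}, B' = {2, 3, 4, 5, 6, 7, 8}
A' ∪ B' = {2, 3, 4, 5, 6, 7, 8, 10, 11} ✓

{2, 3, 4, 5, 6, 7, 8, 10, 11}


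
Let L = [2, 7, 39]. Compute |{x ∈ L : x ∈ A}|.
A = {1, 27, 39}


Set A = {1, 27, 39}
Candidates: [2, 7, 39]
Check each candidate:
2 ∉ A, 7 ∉ A, 39 ∈ A
Count of candidates in A: 1

1


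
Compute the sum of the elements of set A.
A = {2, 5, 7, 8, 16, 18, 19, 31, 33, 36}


Set A = {2, 5, 7, 8, 16, 18, 19, 31, 33, 36}
Sum = 2 + 5 + 7 + 8 + 16 + 18 + 19 + 31 + 33 + 36 = 175

175


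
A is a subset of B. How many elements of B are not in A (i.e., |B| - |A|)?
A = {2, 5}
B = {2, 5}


Set A = {2, 5}, |A| = 2
Set B = {2, 5}, |B| = 2
Since A ⊆ B: B \ A = {}
|B| - |A| = 2 - 2 = 0

0


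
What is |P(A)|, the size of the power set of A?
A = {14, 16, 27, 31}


Set A = {14, 16, 27, 31}
|A| = 4
The power set P(A) contains all subsets of A.
|P(A)| = 2^|A| = 2^4 = 16

16


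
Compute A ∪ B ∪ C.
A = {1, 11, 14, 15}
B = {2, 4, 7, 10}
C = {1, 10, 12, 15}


Set A = {1, 11, 14, 15}
Set B = {2, 4, 7, 10}
Set C = {1, 10, 12, 15}
First, A ∪ B = {1, 2, 4, 7, 10, 11, 14, 15}
Then, (A ∪ B) ∪ C = {1, 2, 4, 7, 10, 11, 12, 14, 15}

{1, 2, 4, 7, 10, 11, 12, 14, 15}


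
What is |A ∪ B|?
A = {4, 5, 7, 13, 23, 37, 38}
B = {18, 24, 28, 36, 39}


Set A = {4, 5, 7, 13, 23, 37, 38}, |A| = 7
Set B = {18, 24, 28, 36, 39}, |B| = 5
A ∩ B = {}, |A ∩ B| = 0
|A ∪ B| = |A| + |B| - |A ∩ B| = 7 + 5 - 0 = 12

12


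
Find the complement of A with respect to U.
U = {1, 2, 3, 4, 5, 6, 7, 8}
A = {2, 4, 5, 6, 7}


Universal set U = {1, 2, 3, 4, 5, 6, 7, 8}
Set A = {2, 4, 5, 6, 7}
A' = U \ A = elements in U but not in A
Checking each element of U:
1 (not in A, include), 2 (in A, exclude), 3 (not in A, include), 4 (in A, exclude), 5 (in A, exclude), 6 (in A, exclude), 7 (in A, exclude), 8 (not in A, include)
A' = {1, 3, 8}

{1, 3, 8}


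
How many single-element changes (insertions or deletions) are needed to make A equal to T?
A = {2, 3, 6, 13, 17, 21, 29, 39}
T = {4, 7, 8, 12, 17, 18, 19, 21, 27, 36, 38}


Set A = {2, 3, 6, 13, 17, 21, 29, 39}
Set T = {4, 7, 8, 12, 17, 18, 19, 21, 27, 36, 38}
Elements to remove from A (in A, not in T): {2, 3, 6, 13, 29, 39} → 6 removals
Elements to add to A (in T, not in A): {4, 7, 8, 12, 18, 19, 27, 36, 38} → 9 additions
Total edits = 6 + 9 = 15

15


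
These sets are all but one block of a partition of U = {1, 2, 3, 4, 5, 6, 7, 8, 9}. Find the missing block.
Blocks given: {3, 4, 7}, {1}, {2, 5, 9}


U = {1, 2, 3, 4, 5, 6, 7, 8, 9}
Shown blocks: {3, 4, 7}, {1}, {2, 5, 9}
A partition's blocks are pairwise disjoint and cover U, so the missing block = U \ (union of shown blocks).
Union of shown blocks: {1, 2, 3, 4, 5, 7, 9}
Missing block = U \ (union) = {6, 8}

{6, 8}


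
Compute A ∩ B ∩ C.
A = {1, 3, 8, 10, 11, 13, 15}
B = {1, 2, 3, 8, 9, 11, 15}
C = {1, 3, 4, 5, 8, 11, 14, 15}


Set A = {1, 3, 8, 10, 11, 13, 15}
Set B = {1, 2, 3, 8, 9, 11, 15}
Set C = {1, 3, 4, 5, 8, 11, 14, 15}
First, A ∩ B = {1, 3, 8, 11, 15}
Then, (A ∩ B) ∩ C = {1, 3, 8, 11, 15}

{1, 3, 8, 11, 15}


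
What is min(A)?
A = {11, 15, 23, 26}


Set A = {11, 15, 23, 26}
Elements in ascending order: 11, 15, 23, 26
The smallest element is 11.

11


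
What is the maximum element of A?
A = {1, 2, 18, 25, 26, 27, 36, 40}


Set A = {1, 2, 18, 25, 26, 27, 36, 40}
Elements in ascending order: 1, 2, 18, 25, 26, 27, 36, 40
The largest element is 40.

40


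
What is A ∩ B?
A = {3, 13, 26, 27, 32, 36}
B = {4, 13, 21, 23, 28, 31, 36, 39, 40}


Set A = {3, 13, 26, 27, 32, 36}
Set B = {4, 13, 21, 23, 28, 31, 36, 39, 40}
A ∩ B includes only elements in both sets.
Check each element of A against B:
3 ✗, 13 ✓, 26 ✗, 27 ✗, 32 ✗, 36 ✓
A ∩ B = {13, 36}

{13, 36}


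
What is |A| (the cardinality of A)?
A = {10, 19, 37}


Set A = {10, 19, 37}
Listing elements: 10, 19, 37
Counting: 3 elements
|A| = 3

3


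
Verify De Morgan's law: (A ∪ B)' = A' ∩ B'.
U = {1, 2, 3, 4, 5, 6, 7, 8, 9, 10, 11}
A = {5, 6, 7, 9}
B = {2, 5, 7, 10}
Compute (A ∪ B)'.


U = {1, 2, 3, 4, 5, 6, 7, 8, 9, 10, 11}
A = {5, 6, 7, 9}, B = {2, 5, 7, 10}
A ∪ B = {2, 5, 6, 7, 9, 10}
(A ∪ B)' = U \ (A ∪ B) = {1, 3, 4, 8, 11}
Verification via A' ∩ B': A' = {1, 2, 3, 4, 8, 10, 11}, B' = {1, 3, 4, 6, 8, 9, 11}
A' ∩ B' = {1, 3, 4, 8, 11} ✓

{1, 3, 4, 8, 11}


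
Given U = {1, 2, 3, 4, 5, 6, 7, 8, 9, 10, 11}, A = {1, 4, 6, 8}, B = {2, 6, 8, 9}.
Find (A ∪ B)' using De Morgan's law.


U = {1, 2, 3, 4, 5, 6, 7, 8, 9, 10, 11}
A = {1, 4, 6, 8}, B = {2, 6, 8, 9}
A ∪ B = {1, 2, 4, 6, 8, 9}
(A ∪ B)' = U \ (A ∪ B) = {3, 5, 7, 10, 11}
Verification via A' ∩ B': A' = {2, 3, 5, 7, 9, 10, 11}, B' = {1, 3, 4, 5, 7, 10, 11}
A' ∩ B' = {3, 5, 7, 10, 11} ✓

{3, 5, 7, 10, 11}


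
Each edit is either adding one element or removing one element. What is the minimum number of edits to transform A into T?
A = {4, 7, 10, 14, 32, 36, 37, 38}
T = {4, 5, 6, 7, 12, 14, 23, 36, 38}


Set A = {4, 7, 10, 14, 32, 36, 37, 38}
Set T = {4, 5, 6, 7, 12, 14, 23, 36, 38}
Elements to remove from A (in A, not in T): {10, 32, 37} → 3 removals
Elements to add to A (in T, not in A): {5, 6, 12, 23} → 4 additions
Total edits = 3 + 4 = 7

7


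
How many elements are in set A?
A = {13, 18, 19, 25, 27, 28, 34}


Set A = {13, 18, 19, 25, 27, 28, 34}
Listing elements: 13, 18, 19, 25, 27, 28, 34
Counting: 7 elements
|A| = 7

7


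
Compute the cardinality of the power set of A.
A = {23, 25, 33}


Set A = {23, 25, 33}
|A| = 3
The power set P(A) contains all subsets of A.
|P(A)| = 2^|A| = 2^3 = 8

8


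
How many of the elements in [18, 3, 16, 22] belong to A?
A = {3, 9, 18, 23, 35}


Set A = {3, 9, 18, 23, 35}
Candidates: [18, 3, 16, 22]
Check each candidate:
18 ∈ A, 3 ∈ A, 16 ∉ A, 22 ∉ A
Count of candidates in A: 2

2


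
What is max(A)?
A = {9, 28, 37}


Set A = {9, 28, 37}
Elements in ascending order: 9, 28, 37
The largest element is 37.

37


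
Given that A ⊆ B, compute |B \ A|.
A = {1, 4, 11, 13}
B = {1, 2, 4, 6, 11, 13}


Set A = {1, 4, 11, 13}, |A| = 4
Set B = {1, 2, 4, 6, 11, 13}, |B| = 6
Since A ⊆ B: B \ A = {2, 6}
|B| - |A| = 6 - 4 = 2

2


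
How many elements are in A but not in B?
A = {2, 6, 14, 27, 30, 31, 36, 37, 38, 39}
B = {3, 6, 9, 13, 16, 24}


Set A = {2, 6, 14, 27, 30, 31, 36, 37, 38, 39}
Set B = {3, 6, 9, 13, 16, 24}
A \ B = {2, 14, 27, 30, 31, 36, 37, 38, 39}
|A \ B| = 9

9


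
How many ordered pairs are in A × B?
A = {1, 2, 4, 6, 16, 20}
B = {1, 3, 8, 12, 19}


Set A = {1, 2, 4, 6, 16, 20} has 6 elements.
Set B = {1, 3, 8, 12, 19} has 5 elements.
|A × B| = |A| × |B| = 6 × 5 = 30

30


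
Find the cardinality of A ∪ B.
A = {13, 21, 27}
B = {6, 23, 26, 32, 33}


Set A = {13, 21, 27}, |A| = 3
Set B = {6, 23, 26, 32, 33}, |B| = 5
A ∩ B = {}, |A ∩ B| = 0
|A ∪ B| = |A| + |B| - |A ∩ B| = 3 + 5 - 0 = 8

8


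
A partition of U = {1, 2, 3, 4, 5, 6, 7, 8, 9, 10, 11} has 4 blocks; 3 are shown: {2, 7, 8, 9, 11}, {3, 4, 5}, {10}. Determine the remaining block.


U = {1, 2, 3, 4, 5, 6, 7, 8, 9, 10, 11}
Shown blocks: {2, 7, 8, 9, 11}, {3, 4, 5}, {10}
A partition's blocks are pairwise disjoint and cover U, so the missing block = U \ (union of shown blocks).
Union of shown blocks: {2, 3, 4, 5, 7, 8, 9, 10, 11}
Missing block = U \ (union) = {1, 6}

{1, 6}


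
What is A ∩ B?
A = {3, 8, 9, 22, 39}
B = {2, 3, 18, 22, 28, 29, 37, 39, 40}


Set A = {3, 8, 9, 22, 39}
Set B = {2, 3, 18, 22, 28, 29, 37, 39, 40}
A ∩ B includes only elements in both sets.
Check each element of A against B:
3 ✓, 8 ✗, 9 ✗, 22 ✓, 39 ✓
A ∩ B = {3, 22, 39}

{3, 22, 39}


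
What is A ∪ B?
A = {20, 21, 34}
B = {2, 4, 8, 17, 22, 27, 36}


Set A = {20, 21, 34}
Set B = {2, 4, 8, 17, 22, 27, 36}
A ∪ B includes all elements in either set.
Elements from A: {20, 21, 34}
Elements from B not already included: {2, 4, 8, 17, 22, 27, 36}
A ∪ B = {2, 4, 8, 17, 20, 21, 22, 27, 34, 36}

{2, 4, 8, 17, 20, 21, 22, 27, 34, 36}


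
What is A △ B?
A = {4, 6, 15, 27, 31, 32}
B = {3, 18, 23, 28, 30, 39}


Set A = {4, 6, 15, 27, 31, 32}
Set B = {3, 18, 23, 28, 30, 39}
A △ B = (A \ B) ∪ (B \ A)
Elements in A but not B: {4, 6, 15, 27, 31, 32}
Elements in B but not A: {3, 18, 23, 28, 30, 39}
A △ B = {3, 4, 6, 15, 18, 23, 27, 28, 30, 31, 32, 39}

{3, 4, 6, 15, 18, 23, 27, 28, 30, 31, 32, 39}


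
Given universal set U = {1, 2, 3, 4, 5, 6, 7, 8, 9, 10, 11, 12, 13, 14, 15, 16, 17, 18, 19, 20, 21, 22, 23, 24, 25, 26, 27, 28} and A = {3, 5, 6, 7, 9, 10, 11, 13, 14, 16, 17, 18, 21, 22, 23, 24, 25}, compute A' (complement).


Universal set U = {1, 2, 3, 4, 5, 6, 7, 8, 9, 10, 11, 12, 13, 14, 15, 16, 17, 18, 19, 20, 21, 22, 23, 24, 25, 26, 27, 28}
Set A = {3, 5, 6, 7, 9, 10, 11, 13, 14, 16, 17, 18, 21, 22, 23, 24, 25}
A' = U \ A = elements in U but not in A
Checking each element of U:
1 (not in A, include), 2 (not in A, include), 3 (in A, exclude), 4 (not in A, include), 5 (in A, exclude), 6 (in A, exclude), 7 (in A, exclude), 8 (not in A, include), 9 (in A, exclude), 10 (in A, exclude), 11 (in A, exclude), 12 (not in A, include), 13 (in A, exclude), 14 (in A, exclude), 15 (not in A, include), 16 (in A, exclude), 17 (in A, exclude), 18 (in A, exclude), 19 (not in A, include), 20 (not in A, include), 21 (in A, exclude), 22 (in A, exclude), 23 (in A, exclude), 24 (in A, exclude), 25 (in A, exclude), 26 (not in A, include), 27 (not in A, include), 28 (not in A, include)
A' = {1, 2, 4, 8, 12, 15, 19, 20, 26, 27, 28}

{1, 2, 4, 8, 12, 15, 19, 20, 26, 27, 28}


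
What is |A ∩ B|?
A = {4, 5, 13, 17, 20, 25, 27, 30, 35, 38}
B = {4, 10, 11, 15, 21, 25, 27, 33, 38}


Set A = {4, 5, 13, 17, 20, 25, 27, 30, 35, 38}
Set B = {4, 10, 11, 15, 21, 25, 27, 33, 38}
A ∩ B = {4, 25, 27, 38}
|A ∩ B| = 4

4


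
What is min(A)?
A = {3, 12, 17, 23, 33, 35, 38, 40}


Set A = {3, 12, 17, 23, 33, 35, 38, 40}
Elements in ascending order: 3, 12, 17, 23, 33, 35, 38, 40
The smallest element is 3.

3


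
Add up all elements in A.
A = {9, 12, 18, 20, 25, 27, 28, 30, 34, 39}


Set A = {9, 12, 18, 20, 25, 27, 28, 30, 34, 39}
Sum = 9 + 12 + 18 + 20 + 25 + 27 + 28 + 30 + 34 + 39 = 242

242


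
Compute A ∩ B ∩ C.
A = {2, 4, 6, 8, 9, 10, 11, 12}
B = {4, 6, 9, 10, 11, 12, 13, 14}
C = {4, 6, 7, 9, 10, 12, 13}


Set A = {2, 4, 6, 8, 9, 10, 11, 12}
Set B = {4, 6, 9, 10, 11, 12, 13, 14}
Set C = {4, 6, 7, 9, 10, 12, 13}
First, A ∩ B = {4, 6, 9, 10, 11, 12}
Then, (A ∩ B) ∩ C = {4, 6, 9, 10, 12}

{4, 6, 9, 10, 12}


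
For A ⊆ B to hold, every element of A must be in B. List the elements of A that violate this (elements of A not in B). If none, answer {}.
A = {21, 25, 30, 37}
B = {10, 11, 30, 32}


Set A = {21, 25, 30, 37}
Set B = {10, 11, 30, 32}
Check each element of A against B:
21 ∉ B (include), 25 ∉ B (include), 30 ∈ B, 37 ∉ B (include)
Elements of A not in B: {21, 25, 37}

{21, 25, 37}


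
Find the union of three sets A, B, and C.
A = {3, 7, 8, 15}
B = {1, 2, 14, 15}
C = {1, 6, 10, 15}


Set A = {3, 7, 8, 15}
Set B = {1, 2, 14, 15}
Set C = {1, 6, 10, 15}
First, A ∪ B = {1, 2, 3, 7, 8, 14, 15}
Then, (A ∪ B) ∪ C = {1, 2, 3, 6, 7, 8, 10, 14, 15}

{1, 2, 3, 6, 7, 8, 10, 14, 15}


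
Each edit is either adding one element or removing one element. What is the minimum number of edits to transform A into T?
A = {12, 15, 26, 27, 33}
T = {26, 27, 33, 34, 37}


Set A = {12, 15, 26, 27, 33}
Set T = {26, 27, 33, 34, 37}
Elements to remove from A (in A, not in T): {12, 15} → 2 removals
Elements to add to A (in T, not in A): {34, 37} → 2 additions
Total edits = 2 + 2 = 4

4


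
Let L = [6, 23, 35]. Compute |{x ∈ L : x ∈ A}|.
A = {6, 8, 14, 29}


Set A = {6, 8, 14, 29}
Candidates: [6, 23, 35]
Check each candidate:
6 ∈ A, 23 ∉ A, 35 ∉ A
Count of candidates in A: 1

1


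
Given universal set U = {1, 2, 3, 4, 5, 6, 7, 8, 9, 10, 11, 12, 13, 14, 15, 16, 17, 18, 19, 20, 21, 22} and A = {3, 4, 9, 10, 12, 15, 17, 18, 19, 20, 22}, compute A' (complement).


Universal set U = {1, 2, 3, 4, 5, 6, 7, 8, 9, 10, 11, 12, 13, 14, 15, 16, 17, 18, 19, 20, 21, 22}
Set A = {3, 4, 9, 10, 12, 15, 17, 18, 19, 20, 22}
A' = U \ A = elements in U but not in A
Checking each element of U:
1 (not in A, include), 2 (not in A, include), 3 (in A, exclude), 4 (in A, exclude), 5 (not in A, include), 6 (not in A, include), 7 (not in A, include), 8 (not in A, include), 9 (in A, exclude), 10 (in A, exclude), 11 (not in A, include), 12 (in A, exclude), 13 (not in A, include), 14 (not in A, include), 15 (in A, exclude), 16 (not in A, include), 17 (in A, exclude), 18 (in A, exclude), 19 (in A, exclude), 20 (in A, exclude), 21 (not in A, include), 22 (in A, exclude)
A' = {1, 2, 5, 6, 7, 8, 11, 13, 14, 16, 21}

{1, 2, 5, 6, 7, 8, 11, 13, 14, 16, 21}


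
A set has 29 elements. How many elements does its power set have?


The set has 29 elements.
The power set contains all possible subsets.
|P(A)| = 2^|A| = 2^29 = 536870912

536870912


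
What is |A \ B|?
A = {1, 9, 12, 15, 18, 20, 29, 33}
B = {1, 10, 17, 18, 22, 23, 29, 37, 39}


Set A = {1, 9, 12, 15, 18, 20, 29, 33}
Set B = {1, 10, 17, 18, 22, 23, 29, 37, 39}
A \ B = {9, 12, 15, 20, 33}
|A \ B| = 5

5


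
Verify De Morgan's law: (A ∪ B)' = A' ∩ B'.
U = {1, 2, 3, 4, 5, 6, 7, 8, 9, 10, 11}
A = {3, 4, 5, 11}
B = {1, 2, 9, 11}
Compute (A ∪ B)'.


U = {1, 2, 3, 4, 5, 6, 7, 8, 9, 10, 11}
A = {3, 4, 5, 11}, B = {1, 2, 9, 11}
A ∪ B = {1, 2, 3, 4, 5, 9, 11}
(A ∪ B)' = U \ (A ∪ B) = {6, 7, 8, 10}
Verification via A' ∩ B': A' = {1, 2, 6, 7, 8, 9, 10}, B' = {3, 4, 5, 6, 7, 8, 10}
A' ∩ B' = {6, 7, 8, 10} ✓

{6, 7, 8, 10}


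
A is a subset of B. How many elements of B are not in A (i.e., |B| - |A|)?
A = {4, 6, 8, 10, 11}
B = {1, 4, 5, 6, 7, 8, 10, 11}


Set A = {4, 6, 8, 10, 11}, |A| = 5
Set B = {1, 4, 5, 6, 7, 8, 10, 11}, |B| = 8
Since A ⊆ B: B \ A = {1, 5, 7}
|B| - |A| = 8 - 5 = 3

3


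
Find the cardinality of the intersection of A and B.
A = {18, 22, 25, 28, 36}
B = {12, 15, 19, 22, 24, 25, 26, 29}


Set A = {18, 22, 25, 28, 36}
Set B = {12, 15, 19, 22, 24, 25, 26, 29}
A ∩ B = {22, 25}
|A ∩ B| = 2

2


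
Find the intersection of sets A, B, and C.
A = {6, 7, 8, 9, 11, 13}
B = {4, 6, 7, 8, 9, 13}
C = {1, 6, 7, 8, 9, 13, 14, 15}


Set A = {6, 7, 8, 9, 11, 13}
Set B = {4, 6, 7, 8, 9, 13}
Set C = {1, 6, 7, 8, 9, 13, 14, 15}
First, A ∩ B = {6, 7, 8, 9, 13}
Then, (A ∩ B) ∩ C = {6, 7, 8, 9, 13}

{6, 7, 8, 9, 13}


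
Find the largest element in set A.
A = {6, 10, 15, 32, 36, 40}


Set A = {6, 10, 15, 32, 36, 40}
Elements in ascending order: 6, 10, 15, 32, 36, 40
The largest element is 40.

40


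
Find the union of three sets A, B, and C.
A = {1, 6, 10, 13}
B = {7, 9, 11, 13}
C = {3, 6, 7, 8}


Set A = {1, 6, 10, 13}
Set B = {7, 9, 11, 13}
Set C = {3, 6, 7, 8}
First, A ∪ B = {1, 6, 7, 9, 10, 11, 13}
Then, (A ∪ B) ∪ C = {1, 3, 6, 7, 8, 9, 10, 11, 13}

{1, 3, 6, 7, 8, 9, 10, 11, 13}


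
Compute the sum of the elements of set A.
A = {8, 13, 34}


Set A = {8, 13, 34}
Sum = 8 + 13 + 34 = 55

55


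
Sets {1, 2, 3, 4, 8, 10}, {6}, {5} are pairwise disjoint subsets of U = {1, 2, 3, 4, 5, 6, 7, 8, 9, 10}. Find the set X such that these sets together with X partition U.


U = {1, 2, 3, 4, 5, 6, 7, 8, 9, 10}
Shown blocks: {1, 2, 3, 4, 8, 10}, {6}, {5}
A partition's blocks are pairwise disjoint and cover U, so the missing block = U \ (union of shown blocks).
Union of shown blocks: {1, 2, 3, 4, 5, 6, 8, 10}
Missing block = U \ (union) = {7, 9}

{7, 9}


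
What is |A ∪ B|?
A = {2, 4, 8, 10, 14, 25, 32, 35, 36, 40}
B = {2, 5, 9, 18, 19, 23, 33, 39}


Set A = {2, 4, 8, 10, 14, 25, 32, 35, 36, 40}, |A| = 10
Set B = {2, 5, 9, 18, 19, 23, 33, 39}, |B| = 8
A ∩ B = {2}, |A ∩ B| = 1
|A ∪ B| = |A| + |B| - |A ∩ B| = 10 + 8 - 1 = 17

17


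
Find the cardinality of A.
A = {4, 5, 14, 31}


Set A = {4, 5, 14, 31}
Listing elements: 4, 5, 14, 31
Counting: 4 elements
|A| = 4

4


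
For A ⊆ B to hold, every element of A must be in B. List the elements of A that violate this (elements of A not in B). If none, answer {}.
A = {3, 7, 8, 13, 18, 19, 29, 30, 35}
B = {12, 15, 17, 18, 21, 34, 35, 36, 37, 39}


Set A = {3, 7, 8, 13, 18, 19, 29, 30, 35}
Set B = {12, 15, 17, 18, 21, 34, 35, 36, 37, 39}
Check each element of A against B:
3 ∉ B (include), 7 ∉ B (include), 8 ∉ B (include), 13 ∉ B (include), 18 ∈ B, 19 ∉ B (include), 29 ∉ B (include), 30 ∉ B (include), 35 ∈ B
Elements of A not in B: {3, 7, 8, 13, 19, 29, 30}

{3, 7, 8, 13, 19, 29, 30}


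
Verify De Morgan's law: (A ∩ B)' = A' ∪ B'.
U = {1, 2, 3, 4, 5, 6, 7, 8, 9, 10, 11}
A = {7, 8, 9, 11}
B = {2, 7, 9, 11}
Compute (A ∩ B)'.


U = {1, 2, 3, 4, 5, 6, 7, 8, 9, 10, 11}
A = {7, 8, 9, 11}, B = {2, 7, 9, 11}
A ∩ B = {7, 9, 11}
(A ∩ B)' = U \ (A ∩ B) = {1, 2, 3, 4, 5, 6, 8, 10}
Verification via A' ∪ B': A' = {1, 2, 3, 4, 5, 6, 10}, B' = {1, 3, 4, 5, 6, 8, 10}
A' ∪ B' = {1, 2, 3, 4, 5, 6, 8, 10} ✓

{1, 2, 3, 4, 5, 6, 8, 10}


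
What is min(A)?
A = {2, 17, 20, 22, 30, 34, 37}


Set A = {2, 17, 20, 22, 30, 34, 37}
Elements in ascending order: 2, 17, 20, 22, 30, 34, 37
The smallest element is 2.

2


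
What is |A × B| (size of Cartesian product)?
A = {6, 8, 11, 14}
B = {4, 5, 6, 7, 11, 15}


Set A = {6, 8, 11, 14} has 4 elements.
Set B = {4, 5, 6, 7, 11, 15} has 6 elements.
|A × B| = |A| × |B| = 4 × 6 = 24

24


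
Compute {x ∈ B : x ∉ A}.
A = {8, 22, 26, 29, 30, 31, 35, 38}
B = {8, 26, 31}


Set A = {8, 22, 26, 29, 30, 31, 35, 38}
Set B = {8, 26, 31}
Check each element of B against A:
8 ∈ A, 26 ∈ A, 31 ∈ A
Elements of B not in A: {}

{}


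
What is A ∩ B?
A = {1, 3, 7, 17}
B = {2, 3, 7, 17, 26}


Set A = {1, 3, 7, 17}
Set B = {2, 3, 7, 17, 26}
A ∩ B includes only elements in both sets.
Check each element of A against B:
1 ✗, 3 ✓, 7 ✓, 17 ✓
A ∩ B = {3, 7, 17}

{3, 7, 17}


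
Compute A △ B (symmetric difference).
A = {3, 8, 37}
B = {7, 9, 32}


Set A = {3, 8, 37}
Set B = {7, 9, 32}
A △ B = (A \ B) ∪ (B \ A)
Elements in A but not B: {3, 8, 37}
Elements in B but not A: {7, 9, 32}
A △ B = {3, 7, 8, 9, 32, 37}

{3, 7, 8, 9, 32, 37}


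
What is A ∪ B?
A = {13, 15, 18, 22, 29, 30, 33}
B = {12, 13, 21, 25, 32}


Set A = {13, 15, 18, 22, 29, 30, 33}
Set B = {12, 13, 21, 25, 32}
A ∪ B includes all elements in either set.
Elements from A: {13, 15, 18, 22, 29, 30, 33}
Elements from B not already included: {12, 21, 25, 32}
A ∪ B = {12, 13, 15, 18, 21, 22, 25, 29, 30, 32, 33}

{12, 13, 15, 18, 21, 22, 25, 29, 30, 32, 33}


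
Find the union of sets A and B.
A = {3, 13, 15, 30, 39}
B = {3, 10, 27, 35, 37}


Set A = {3, 13, 15, 30, 39}
Set B = {3, 10, 27, 35, 37}
A ∪ B includes all elements in either set.
Elements from A: {3, 13, 15, 30, 39}
Elements from B not already included: {10, 27, 35, 37}
A ∪ B = {3, 10, 13, 15, 27, 30, 35, 37, 39}

{3, 10, 13, 15, 27, 30, 35, 37, 39}


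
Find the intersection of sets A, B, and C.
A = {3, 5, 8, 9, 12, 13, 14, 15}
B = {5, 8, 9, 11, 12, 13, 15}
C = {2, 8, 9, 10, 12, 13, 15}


Set A = {3, 5, 8, 9, 12, 13, 14, 15}
Set B = {5, 8, 9, 11, 12, 13, 15}
Set C = {2, 8, 9, 10, 12, 13, 15}
First, A ∩ B = {5, 8, 9, 12, 13, 15}
Then, (A ∩ B) ∩ C = {8, 9, 12, 13, 15}

{8, 9, 12, 13, 15}


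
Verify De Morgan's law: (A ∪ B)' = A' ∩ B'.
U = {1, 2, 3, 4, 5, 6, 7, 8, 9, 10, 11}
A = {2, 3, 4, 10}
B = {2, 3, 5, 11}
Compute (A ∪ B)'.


U = {1, 2, 3, 4, 5, 6, 7, 8, 9, 10, 11}
A = {2, 3, 4, 10}, B = {2, 3, 5, 11}
A ∪ B = {2, 3, 4, 5, 10, 11}
(A ∪ B)' = U \ (A ∪ B) = {1, 6, 7, 8, 9}
Verification via A' ∩ B': A' = {1, 5, 6, 7, 8, 9, 11}, B' = {1, 4, 6, 7, 8, 9, 10}
A' ∩ B' = {1, 6, 7, 8, 9} ✓

{1, 6, 7, 8, 9}


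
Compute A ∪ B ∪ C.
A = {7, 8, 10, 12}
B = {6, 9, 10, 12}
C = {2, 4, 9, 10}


Set A = {7, 8, 10, 12}
Set B = {6, 9, 10, 12}
Set C = {2, 4, 9, 10}
First, A ∪ B = {6, 7, 8, 9, 10, 12}
Then, (A ∪ B) ∪ C = {2, 4, 6, 7, 8, 9, 10, 12}

{2, 4, 6, 7, 8, 9, 10, 12}


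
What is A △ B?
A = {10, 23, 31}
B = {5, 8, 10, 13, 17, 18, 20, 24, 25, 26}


Set A = {10, 23, 31}
Set B = {5, 8, 10, 13, 17, 18, 20, 24, 25, 26}
A △ B = (A \ B) ∪ (B \ A)
Elements in A but not B: {23, 31}
Elements in B but not A: {5, 8, 13, 17, 18, 20, 24, 25, 26}
A △ B = {5, 8, 13, 17, 18, 20, 23, 24, 25, 26, 31}

{5, 8, 13, 17, 18, 20, 23, 24, 25, 26, 31}


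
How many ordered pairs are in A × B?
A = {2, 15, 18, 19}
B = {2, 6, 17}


Set A = {2, 15, 18, 19} has 4 elements.
Set B = {2, 6, 17} has 3 elements.
|A × B| = |A| × |B| = 4 × 3 = 12

12


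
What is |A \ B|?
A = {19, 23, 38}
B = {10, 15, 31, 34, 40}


Set A = {19, 23, 38}
Set B = {10, 15, 31, 34, 40}
A \ B = {19, 23, 38}
|A \ B| = 3

3


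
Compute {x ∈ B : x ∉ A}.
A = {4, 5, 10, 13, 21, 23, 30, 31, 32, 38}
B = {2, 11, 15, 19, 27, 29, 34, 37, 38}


Set A = {4, 5, 10, 13, 21, 23, 30, 31, 32, 38}
Set B = {2, 11, 15, 19, 27, 29, 34, 37, 38}
Check each element of B against A:
2 ∉ A (include), 11 ∉ A (include), 15 ∉ A (include), 19 ∉ A (include), 27 ∉ A (include), 29 ∉ A (include), 34 ∉ A (include), 37 ∉ A (include), 38 ∈ A
Elements of B not in A: {2, 11, 15, 19, 27, 29, 34, 37}

{2, 11, 15, 19, 27, 29, 34, 37}


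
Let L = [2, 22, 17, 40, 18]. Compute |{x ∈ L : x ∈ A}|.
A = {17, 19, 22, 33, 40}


Set A = {17, 19, 22, 33, 40}
Candidates: [2, 22, 17, 40, 18]
Check each candidate:
2 ∉ A, 22 ∈ A, 17 ∈ A, 40 ∈ A, 18 ∉ A
Count of candidates in A: 3

3


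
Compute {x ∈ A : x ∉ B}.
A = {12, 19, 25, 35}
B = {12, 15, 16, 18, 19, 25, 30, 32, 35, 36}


Set A = {12, 19, 25, 35}
Set B = {12, 15, 16, 18, 19, 25, 30, 32, 35, 36}
Check each element of A against B:
12 ∈ B, 19 ∈ B, 25 ∈ B, 35 ∈ B
Elements of A not in B: {}

{}


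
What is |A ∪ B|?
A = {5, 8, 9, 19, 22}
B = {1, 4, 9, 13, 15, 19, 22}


Set A = {5, 8, 9, 19, 22}, |A| = 5
Set B = {1, 4, 9, 13, 15, 19, 22}, |B| = 7
A ∩ B = {9, 19, 22}, |A ∩ B| = 3
|A ∪ B| = |A| + |B| - |A ∩ B| = 5 + 7 - 3 = 9

9
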